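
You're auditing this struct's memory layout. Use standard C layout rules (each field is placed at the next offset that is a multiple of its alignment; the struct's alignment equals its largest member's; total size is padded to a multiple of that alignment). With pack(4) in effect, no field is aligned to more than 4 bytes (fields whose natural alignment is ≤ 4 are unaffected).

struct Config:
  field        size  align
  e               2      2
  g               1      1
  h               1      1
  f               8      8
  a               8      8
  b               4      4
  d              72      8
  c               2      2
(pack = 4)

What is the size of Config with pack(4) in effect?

0..2  e  (2B, 2-aligned)
2..3  g  (1B, 1-aligned)
3..4  h  (1B, 1-aligned)
4..12  f  (8B, 4-aligned)
12..20  a  (8B, 4-aligned)
20..24  b  (4B, 4-aligned)
24..96  d  (72B, 4-aligned)
96..98  c  (2B, 2-aligned)
98..100  -- tail padding (2B)
sizeof = 100, alignof = 4

100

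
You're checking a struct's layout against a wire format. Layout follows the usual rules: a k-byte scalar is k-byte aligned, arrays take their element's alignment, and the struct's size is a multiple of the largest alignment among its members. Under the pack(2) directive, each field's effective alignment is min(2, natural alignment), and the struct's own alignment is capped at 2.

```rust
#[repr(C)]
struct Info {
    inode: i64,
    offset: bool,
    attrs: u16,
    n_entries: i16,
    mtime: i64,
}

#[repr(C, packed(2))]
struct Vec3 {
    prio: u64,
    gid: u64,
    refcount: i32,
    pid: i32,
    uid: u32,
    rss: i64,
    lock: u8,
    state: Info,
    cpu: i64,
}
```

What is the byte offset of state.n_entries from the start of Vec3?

50

Info: @0: inode [8B, align 8] → 8; @8: offset [1B, align 1] → 9; +1 pad (align 2); @10: attrs [2B, align 2] → 12; @12: n_entries [2B, align 2] → 14; +2 pad (align 8); @16: mtime [8B, align 8] → 24; size 24, align 8
@0: prio [8B, align 2] → 8
@8: gid [8B, align 2] → 16
@16: refcount [4B, align 2] → 20
@20: pid [4B, align 2] → 24
@24: uid [4B, align 2] → 28
@28: rss [8B, align 2] → 36
@36: lock [1B, align 1] → 37
+1 pad (align 2)
@38: state [24B, align 2] → 62
within Info: n_entries at 12
38 + 12 = 50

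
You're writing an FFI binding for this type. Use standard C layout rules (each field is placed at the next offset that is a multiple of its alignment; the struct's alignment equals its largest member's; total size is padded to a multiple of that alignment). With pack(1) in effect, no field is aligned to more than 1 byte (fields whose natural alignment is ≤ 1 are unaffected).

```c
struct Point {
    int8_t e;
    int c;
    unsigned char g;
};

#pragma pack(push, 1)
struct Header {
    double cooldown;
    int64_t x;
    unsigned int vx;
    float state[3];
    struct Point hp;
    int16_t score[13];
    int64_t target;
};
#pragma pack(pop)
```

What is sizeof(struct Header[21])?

1638

Point: 0..1  e  (1B, 1-aligned); 1..4  -- padding (3B); 4..8  c  (4B, 4-aligned); 8..9  g  (1B, 1-aligned); 9..12  -- tail padding (3B); sizeof = 12, alignof = 4
0..8  cooldown  (8B, 1-aligned)
8..16  x  (8B, 1-aligned)
16..20  vx  (4B, 1-aligned)
20..32  state  (12B, 1-aligned)
32..44  hp  (12B, 1-aligned)
44..70  score  (26B, 1-aligned)
70..78  target  (8B, 1-aligned)
sizeof = 78, alignof = 1
array of 21: 21 × 78 = 1638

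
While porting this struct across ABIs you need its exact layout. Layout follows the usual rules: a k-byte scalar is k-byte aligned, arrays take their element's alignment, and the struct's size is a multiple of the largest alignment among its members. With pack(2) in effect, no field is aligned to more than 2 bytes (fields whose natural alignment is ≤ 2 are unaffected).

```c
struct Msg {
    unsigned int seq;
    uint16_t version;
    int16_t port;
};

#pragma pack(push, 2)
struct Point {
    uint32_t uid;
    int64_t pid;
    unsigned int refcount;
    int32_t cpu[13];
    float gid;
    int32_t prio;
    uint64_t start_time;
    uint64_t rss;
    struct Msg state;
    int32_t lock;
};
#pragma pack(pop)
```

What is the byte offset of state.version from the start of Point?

96

Msg: seq at 0 (size 4, align 4) → ends 4; version at 4 (size 2, align 2) → ends 6; port at 6 (size 2, align 2) → ends 8; total 8 bytes, alignment 4
uid at 0 (size 4, align 2) → ends 4
pid at 4 (size 8, align 2) → ends 12
refcount at 12 (size 4, align 2) → ends 16
cpu at 16 (size 52, align 2) → ends 68
gid at 68 (size 4, align 2) → ends 72
prio at 72 (size 4, align 2) → ends 76
start_time at 76 (size 8, align 2) → ends 84
rss at 84 (size 8, align 2) → ends 92
state at 92 (size 8, align 2) → ends 100
within Msg: version at 4
92 + 4 = 96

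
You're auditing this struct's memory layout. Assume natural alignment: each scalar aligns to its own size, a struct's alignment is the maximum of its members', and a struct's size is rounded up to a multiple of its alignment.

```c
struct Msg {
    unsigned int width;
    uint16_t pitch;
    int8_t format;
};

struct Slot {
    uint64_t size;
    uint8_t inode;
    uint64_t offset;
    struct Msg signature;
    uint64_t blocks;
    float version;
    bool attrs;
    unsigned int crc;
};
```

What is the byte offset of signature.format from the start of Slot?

Msg: width at 0 (size 4, align 4) → ends 4; pitch at 4 (size 2, align 2) → ends 6; format at 6 (size 1, align 1) → ends 7; tail pad 1 to reach multiple of 4; total 8 bytes, alignment 4
size at 0 (size 8, align 8) → ends 8
inode at 8 (size 1, align 1) → ends 9
pad 7 to align 8 for offset
offset at 16 (size 8, align 8) → ends 24
signature at 24 (size 8, align 4) → ends 32
within Msg: format at 6
24 + 6 = 30

30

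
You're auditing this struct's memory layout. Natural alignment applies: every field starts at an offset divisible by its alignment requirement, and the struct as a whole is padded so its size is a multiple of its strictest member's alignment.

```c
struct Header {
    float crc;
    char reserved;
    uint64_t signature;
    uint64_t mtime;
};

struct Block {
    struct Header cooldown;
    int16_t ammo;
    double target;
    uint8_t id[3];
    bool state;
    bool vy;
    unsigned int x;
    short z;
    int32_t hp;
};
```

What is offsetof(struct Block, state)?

43

Header: 0..4  crc  (4B, 4-aligned); 4..5  reserved  (1B, 1-aligned); 5..8  -- padding (3B); 8..16  signature  (8B, 8-aligned); 16..24  mtime  (8B, 8-aligned); sizeof = 24, alignof = 8
0..24  cooldown  (24B, 8-aligned)
24..26  ammo  (2B, 2-aligned)
26..32  -- padding (6B)
32..40  target  (8B, 8-aligned)
40..43  id  (3B, 1-aligned)
43..44  state  (1B, 1-aligned)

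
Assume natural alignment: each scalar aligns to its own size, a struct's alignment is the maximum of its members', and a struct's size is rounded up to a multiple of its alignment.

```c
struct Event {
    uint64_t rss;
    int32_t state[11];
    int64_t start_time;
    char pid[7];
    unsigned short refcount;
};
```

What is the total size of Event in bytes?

rss at 0 (size 8, align 8) → ends 8
state at 8 (size 44, align 4) → ends 52
pad 4 to align 8 for start_time
start_time at 56 (size 8, align 8) → ends 64
pid at 64 (size 7, align 1) → ends 71
pad 1 to align 2 for refcount
refcount at 72 (size 2, align 2) → ends 74
tail pad 6 to reach multiple of 8
total 80 bytes, alignment 8

80 bytes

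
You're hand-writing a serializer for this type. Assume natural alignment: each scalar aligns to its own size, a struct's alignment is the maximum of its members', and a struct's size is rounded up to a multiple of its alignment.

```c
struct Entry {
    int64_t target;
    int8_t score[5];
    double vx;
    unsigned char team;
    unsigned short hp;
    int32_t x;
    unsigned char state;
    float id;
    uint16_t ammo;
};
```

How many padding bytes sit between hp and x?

@0: target [8B, align 8] → 8
@8: score [5B, align 1] → 13
+3 pad (align 8)
@16: vx [8B, align 8] → 24
@24: team [1B, align 1] → 25
+1 pad (align 2)
@26: hp [2B, align 2] → 28
@28: x [4B, align 4] → 32

0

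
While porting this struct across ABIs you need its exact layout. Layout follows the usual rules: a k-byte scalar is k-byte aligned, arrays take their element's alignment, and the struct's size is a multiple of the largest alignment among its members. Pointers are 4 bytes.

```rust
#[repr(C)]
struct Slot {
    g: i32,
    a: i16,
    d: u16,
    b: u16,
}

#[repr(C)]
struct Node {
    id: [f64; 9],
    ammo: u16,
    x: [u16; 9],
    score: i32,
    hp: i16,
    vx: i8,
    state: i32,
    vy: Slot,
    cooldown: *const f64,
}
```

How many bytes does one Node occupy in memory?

Slot: g at 0 (size 4, align 4) → ends 4; a at 4 (size 2, align 2) → ends 6; d at 6 (size 2, align 2) → ends 8; b at 8 (size 2, align 2) → ends 10; tail pad 2 to reach multiple of 4; total 12 bytes, alignment 4
id at 0 (size 72, align 8) → ends 72
ammo at 72 (size 2, align 2) → ends 74
x at 74 (size 18, align 2) → ends 92
score at 92 (size 4, align 4) → ends 96
hp at 96 (size 2, align 2) → ends 98
vx at 98 (size 1, align 1) → ends 99
pad 1 to align 4 for state
state at 100 (size 4, align 4) → ends 104
vy at 104 (size 12, align 4) → ends 116
cooldown at 116 (size 4, align 4) → ends 120
total 120 bytes, alignment 8

120 bytes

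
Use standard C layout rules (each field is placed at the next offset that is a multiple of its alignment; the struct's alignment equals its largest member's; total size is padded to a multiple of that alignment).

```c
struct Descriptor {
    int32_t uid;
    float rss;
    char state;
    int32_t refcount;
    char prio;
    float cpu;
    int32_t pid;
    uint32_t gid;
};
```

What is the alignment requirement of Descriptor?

4

member alignments: uid=4, rss=4, state=1, refcount=4, prio=1, cpu=4, pid=4, gid=4
max = 4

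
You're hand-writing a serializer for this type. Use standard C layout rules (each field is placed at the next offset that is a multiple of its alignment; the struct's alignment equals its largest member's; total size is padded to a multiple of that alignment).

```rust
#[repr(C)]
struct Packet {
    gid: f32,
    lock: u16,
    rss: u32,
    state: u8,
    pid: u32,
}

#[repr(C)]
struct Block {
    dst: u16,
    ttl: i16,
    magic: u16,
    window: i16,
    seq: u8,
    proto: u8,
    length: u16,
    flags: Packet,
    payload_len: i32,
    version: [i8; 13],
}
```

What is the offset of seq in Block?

Packet: gid at 0 (size 4, align 4) → ends 4; lock at 4 (size 2, align 2) → ends 6; pad 2 to align 4 for rss; rss at 8 (size 4, align 4) → ends 12; state at 12 (size 1, align 1) → ends 13; pad 3 to align 4 for pid; pid at 16 (size 4, align 4) → ends 20; total 20 bytes, alignment 4
dst at 0 (size 2, align 2) → ends 2
ttl at 2 (size 2, align 2) → ends 4
magic at 4 (size 2, align 2) → ends 6
window at 6 (size 2, align 2) → ends 8
seq at 8 (size 1, align 1) → ends 9

8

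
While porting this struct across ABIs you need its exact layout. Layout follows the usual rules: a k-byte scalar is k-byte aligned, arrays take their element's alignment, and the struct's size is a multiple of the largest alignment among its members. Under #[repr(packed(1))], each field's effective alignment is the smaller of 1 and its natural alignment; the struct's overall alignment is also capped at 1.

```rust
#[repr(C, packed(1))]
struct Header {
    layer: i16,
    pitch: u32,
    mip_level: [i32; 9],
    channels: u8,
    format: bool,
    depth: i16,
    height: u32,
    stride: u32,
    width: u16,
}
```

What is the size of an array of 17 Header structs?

952

0..2  layer  (2B, 1-aligned)
2..6  pitch  (4B, 1-aligned)
6..42  mip_level  (36B, 1-aligned)
42..43  channels  (1B, 1-aligned)
43..44  format  (1B, 1-aligned)
44..46  depth  (2B, 1-aligned)
46..50  height  (4B, 1-aligned)
50..54  stride  (4B, 1-aligned)
54..56  width  (2B, 1-aligned)
sizeof = 56, alignof = 1
array of 17: 17 × 56 = 952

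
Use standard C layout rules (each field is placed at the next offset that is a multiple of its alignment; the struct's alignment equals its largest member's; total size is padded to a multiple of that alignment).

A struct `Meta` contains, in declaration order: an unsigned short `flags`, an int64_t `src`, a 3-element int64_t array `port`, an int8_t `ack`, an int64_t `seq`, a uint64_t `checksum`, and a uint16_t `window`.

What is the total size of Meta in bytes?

flags at 0 (size 2, align 2) → ends 2
pad 6 to align 8 for src
src at 8 (size 8, align 8) → ends 16
port at 16 (size 24, align 8) → ends 40
ack at 40 (size 1, align 1) → ends 41
pad 7 to align 8 for seq
seq at 48 (size 8, align 8) → ends 56
checksum at 56 (size 8, align 8) → ends 64
window at 64 (size 2, align 2) → ends 66
tail pad 6 to reach multiple of 8
total 72 bytes, alignment 8

72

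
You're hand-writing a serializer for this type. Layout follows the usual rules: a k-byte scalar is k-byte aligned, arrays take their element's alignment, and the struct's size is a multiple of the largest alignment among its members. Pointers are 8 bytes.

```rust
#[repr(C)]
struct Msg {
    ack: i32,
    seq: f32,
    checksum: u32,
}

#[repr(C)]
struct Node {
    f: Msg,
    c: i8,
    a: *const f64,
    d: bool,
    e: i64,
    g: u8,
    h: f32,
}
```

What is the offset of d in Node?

Msg: ack at 0 (size 4, align 4) → ends 4; seq at 4 (size 4, align 4) → ends 8; checksum at 8 (size 4, align 4) → ends 12; total 12 bytes, alignment 4
f at 0 (size 12, align 4) → ends 12
c at 12 (size 1, align 1) → ends 13
pad 3 to align 8 for a
a at 16 (size 8, align 8) → ends 24
d at 24 (size 1, align 1) → ends 25

24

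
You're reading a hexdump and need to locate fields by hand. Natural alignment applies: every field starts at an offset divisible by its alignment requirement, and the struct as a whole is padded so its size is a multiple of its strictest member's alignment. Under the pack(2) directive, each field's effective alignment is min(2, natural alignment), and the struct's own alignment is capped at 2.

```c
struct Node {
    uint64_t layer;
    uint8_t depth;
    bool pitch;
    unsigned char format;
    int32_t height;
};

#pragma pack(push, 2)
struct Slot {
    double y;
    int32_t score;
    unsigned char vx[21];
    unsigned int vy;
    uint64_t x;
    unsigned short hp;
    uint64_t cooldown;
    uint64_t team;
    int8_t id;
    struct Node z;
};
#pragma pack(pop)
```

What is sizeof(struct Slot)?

Node: layer at 0 (size 8, align 8) → ends 8; depth at 8 (size 1, align 1) → ends 9; pitch at 9 (size 1, align 1) → ends 10; format at 10 (size 1, align 1) → ends 11; pad 1 to align 4 for height; height at 12 (size 4, align 4) → ends 16; total 16 bytes, alignment 8
y at 0 (size 8, align 2) → ends 8
score at 8 (size 4, align 2) → ends 12
vx at 12 (size 21, align 1) → ends 33
pad 1 to align 2 for vy
vy at 34 (size 4, align 2) → ends 38
x at 38 (size 8, align 2) → ends 46
hp at 46 (size 2, align 2) → ends 48
cooldown at 48 (size 8, align 2) → ends 56
team at 56 (size 8, align 2) → ends 64
id at 64 (size 1, align 1) → ends 65
pad 1 to align 2 for z
z at 66 (size 16, align 2) → ends 82
total 82 bytes, alignment 2

82 bytes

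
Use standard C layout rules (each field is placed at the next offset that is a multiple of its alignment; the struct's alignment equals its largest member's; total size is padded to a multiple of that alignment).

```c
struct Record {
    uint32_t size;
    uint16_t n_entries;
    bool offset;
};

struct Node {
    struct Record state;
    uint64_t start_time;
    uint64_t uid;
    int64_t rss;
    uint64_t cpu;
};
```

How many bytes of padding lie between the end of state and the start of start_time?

0

Record: 0..4  size  (4B, 4-aligned); 4..6  n_entries  (2B, 2-aligned); 6..7  offset  (1B, 1-aligned); 7..8  -- tail padding (1B); sizeof = 8, alignof = 4
0..8  state  (8B, 4-aligned)
8..16  start_time  (8B, 8-aligned)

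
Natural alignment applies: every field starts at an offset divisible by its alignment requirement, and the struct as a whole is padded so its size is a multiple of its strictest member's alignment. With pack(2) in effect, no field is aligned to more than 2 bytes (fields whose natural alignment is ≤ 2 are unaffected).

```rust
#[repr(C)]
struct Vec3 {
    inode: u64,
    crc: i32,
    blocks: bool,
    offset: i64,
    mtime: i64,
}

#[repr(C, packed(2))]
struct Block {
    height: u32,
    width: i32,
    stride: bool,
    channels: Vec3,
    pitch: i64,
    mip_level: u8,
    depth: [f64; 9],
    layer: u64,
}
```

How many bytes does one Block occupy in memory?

Vec3: 0..8  inode  (8B, 8-aligned); 8..12  crc  (4B, 4-aligned); 12..13  blocks  (1B, 1-aligned); 13..16  -- padding (3B); 16..24  offset  (8B, 8-aligned); 24..32  mtime  (8B, 8-aligned); sizeof = 32, alignof = 8
0..4  height  (4B, 2-aligned)
4..8  width  (4B, 2-aligned)
8..9  stride  (1B, 1-aligned)
9..10  -- padding (1B)
10..42  channels  (32B, 2-aligned)
42..50  pitch  (8B, 2-aligned)
50..51  mip_level  (1B, 1-aligned)
51..52  -- padding (1B)
52..124  depth  (72B, 2-aligned)
124..132  layer  (8B, 2-aligned)
sizeof = 132, alignof = 2

132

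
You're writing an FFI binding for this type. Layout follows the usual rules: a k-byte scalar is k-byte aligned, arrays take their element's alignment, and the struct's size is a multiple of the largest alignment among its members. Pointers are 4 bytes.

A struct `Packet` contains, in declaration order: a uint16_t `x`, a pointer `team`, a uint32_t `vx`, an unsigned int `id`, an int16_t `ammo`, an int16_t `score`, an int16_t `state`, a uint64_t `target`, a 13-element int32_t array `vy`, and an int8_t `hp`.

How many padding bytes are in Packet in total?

7

0..2  x  (2B, 2-aligned)
2..4  -- padding (2B)
4..8  team  (4B, 4-aligned)
8..12  vx  (4B, 4-aligned)
12..16  id  (4B, 4-aligned)
16..18  ammo  (2B, 2-aligned)
18..20  score  (2B, 2-aligned)
20..22  state  (2B, 2-aligned)
22..24  -- padding (2B)
24..32  target  (8B, 8-aligned)
32..84  vy  (52B, 4-aligned)
84..85  hp  (1B, 1-aligned)
85..88  -- tail padding (3B)
sizeof = 88, alignof = 8
data bytes 81, size 88 → padding 7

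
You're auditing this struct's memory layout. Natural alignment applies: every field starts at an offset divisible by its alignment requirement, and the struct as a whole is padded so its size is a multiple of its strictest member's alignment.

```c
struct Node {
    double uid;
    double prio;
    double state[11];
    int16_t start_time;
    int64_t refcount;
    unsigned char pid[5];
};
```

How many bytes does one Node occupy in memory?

128

@0: uid [8B, align 8] → 8
@8: prio [8B, align 8] → 16
@16: state [88B, align 8] → 104
@104: start_time [2B, align 2] → 106
+6 pad (align 8)
@112: refcount [8B, align 8] → 120
@120: pid [5B, align 1] → 125
+3 tail pad (align 8)
size 128, align 8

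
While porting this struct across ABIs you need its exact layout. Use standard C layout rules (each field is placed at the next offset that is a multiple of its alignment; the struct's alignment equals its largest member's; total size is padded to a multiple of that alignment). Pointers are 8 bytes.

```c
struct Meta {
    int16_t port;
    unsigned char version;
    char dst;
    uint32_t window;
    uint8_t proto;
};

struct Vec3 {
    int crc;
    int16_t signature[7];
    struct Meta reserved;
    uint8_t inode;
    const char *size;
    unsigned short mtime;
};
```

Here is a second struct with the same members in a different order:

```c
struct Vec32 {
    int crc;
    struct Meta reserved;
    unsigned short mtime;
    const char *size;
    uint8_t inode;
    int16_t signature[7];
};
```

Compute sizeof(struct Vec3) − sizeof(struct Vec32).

8

Meta: port at 0 (size 2, align 2) → ends 2; version at 2 (size 1, align 1) → ends 3; dst at 3 (size 1, align 1) → ends 4; window at 4 (size 4, align 4) → ends 8; proto at 8 (size 1, align 1) → ends 9; tail pad 3 to reach multiple of 4; total 12 bytes, alignment 4
crc at 0 (size 4, align 4) → ends 4
signature at 4 (size 14, align 2) → ends 18
pad 2 to align 4 for reserved
reserved at 20 (size 12, align 4) → ends 32
inode at 32 (size 1, align 1) → ends 33
pad 7 to align 8 for size
size at 40 (size 8, align 8) → ends 48
mtime at 48 (size 2, align 2) → ends 50
tail pad 6 to reach multiple of 8
total 56 bytes, alignment 8
— Vec32 —
crc at 0 (size 4, align 4) → ends 4
reserved at 4 (size 12, align 4) → ends 16
mtime at 16 (size 2, align 2) → ends 18
pad 6 to align 8 for size
size at 24 (size 8, align 8) → ends 32
inode at 32 (size 1, align 1) → ends 33
pad 1 to align 2 for signature
signature at 34 (size 14, align 2) → ends 48
total 48 bytes, alignment 8
56 − 48 = 8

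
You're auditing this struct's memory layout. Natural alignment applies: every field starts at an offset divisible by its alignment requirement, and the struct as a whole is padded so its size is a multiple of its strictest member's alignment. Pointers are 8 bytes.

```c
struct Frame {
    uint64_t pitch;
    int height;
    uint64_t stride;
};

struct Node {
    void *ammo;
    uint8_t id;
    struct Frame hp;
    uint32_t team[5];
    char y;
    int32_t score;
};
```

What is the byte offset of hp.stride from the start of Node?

32

Frame: 0..8  pitch  (8B, 8-aligned); 8..12  height  (4B, 4-aligned); 12..16  -- padding (4B); 16..24  stride  (8B, 8-aligned); sizeof = 24, alignof = 8
0..8  ammo  (8B, 8-aligned)
8..9  id  (1B, 1-aligned)
9..16  -- padding (7B)
16..40  hp  (24B, 8-aligned)
within Frame: stride at 16
16 + 16 = 32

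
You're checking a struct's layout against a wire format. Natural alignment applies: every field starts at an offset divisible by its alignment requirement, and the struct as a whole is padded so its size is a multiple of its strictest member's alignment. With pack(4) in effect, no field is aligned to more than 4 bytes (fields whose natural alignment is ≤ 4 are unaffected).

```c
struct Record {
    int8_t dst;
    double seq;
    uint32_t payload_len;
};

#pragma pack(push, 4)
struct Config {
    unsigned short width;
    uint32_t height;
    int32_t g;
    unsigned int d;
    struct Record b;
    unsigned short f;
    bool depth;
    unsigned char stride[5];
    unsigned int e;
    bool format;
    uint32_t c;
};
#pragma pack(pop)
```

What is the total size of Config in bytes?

Record: 0..1  dst  (1B, 1-aligned); 1..8  -- padding (7B); 8..16  seq  (8B, 8-aligned); 16..20  payload_len  (4B, 4-aligned); 20..24  -- tail padding (4B); sizeof = 24, alignof = 8
0..2  width  (2B, 2-aligned)
2..4  -- padding (2B)
4..8  height  (4B, 4-aligned)
8..12  g  (4B, 4-aligned)
12..16  d  (4B, 4-aligned)
16..40  b  (24B, 4-aligned)
40..42  f  (2B, 2-aligned)
42..43  depth  (1B, 1-aligned)
43..48  stride  (5B, 1-aligned)
48..52  e  (4B, 4-aligned)
52..53  format  (1B, 1-aligned)
53..56  -- padding (3B)
56..60  c  (4B, 4-aligned)
sizeof = 60, alignof = 4

60 bytes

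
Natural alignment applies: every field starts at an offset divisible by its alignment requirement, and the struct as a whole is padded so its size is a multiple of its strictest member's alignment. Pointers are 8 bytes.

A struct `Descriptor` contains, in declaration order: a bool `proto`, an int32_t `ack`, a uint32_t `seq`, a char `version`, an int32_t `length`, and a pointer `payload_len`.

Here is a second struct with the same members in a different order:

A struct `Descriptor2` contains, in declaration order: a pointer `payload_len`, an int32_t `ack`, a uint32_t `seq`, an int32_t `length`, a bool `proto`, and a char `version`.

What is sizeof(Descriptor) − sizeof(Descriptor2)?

8

@0: proto [1B, align 1] → 1
+3 pad (align 4)
@4: ack [4B, align 4] → 8
@8: seq [4B, align 4] → 12
@12: version [1B, align 1] → 13
+3 pad (align 4)
@16: length [4B, align 4] → 20
+4 pad (align 8)
@24: payload_len [8B, align 8] → 32
size 32, align 8
— Descriptor2 —
@0: payload_len [8B, align 8] → 8
@8: ack [4B, align 4] → 12
@12: seq [4B, align 4] → 16
@16: length [4B, align 4] → 20
@20: proto [1B, align 1] → 21
@21: version [1B, align 1] → 22
+2 tail pad (align 8)
size 24, align 8
32 − 24 = 8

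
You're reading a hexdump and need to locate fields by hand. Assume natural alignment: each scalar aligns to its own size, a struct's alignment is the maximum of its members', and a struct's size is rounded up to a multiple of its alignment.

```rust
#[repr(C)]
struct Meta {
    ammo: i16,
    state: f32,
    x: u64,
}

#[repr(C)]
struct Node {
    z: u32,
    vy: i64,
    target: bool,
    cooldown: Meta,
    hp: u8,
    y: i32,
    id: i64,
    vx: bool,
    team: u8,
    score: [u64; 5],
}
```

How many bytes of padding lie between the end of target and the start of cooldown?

7

Meta: 0..2  ammo  (2B, 2-aligned); 2..4  -- padding (2B); 4..8  state  (4B, 4-aligned); 8..16  x  (8B, 8-aligned); sizeof = 16, alignof = 8
0..4  z  (4B, 4-aligned)
4..8  -- padding (4B)
8..16  vy  (8B, 8-aligned)
16..17  target  (1B, 1-aligned)
17..24  -- padding (7B)
24..40  cooldown  (16B, 8-aligned)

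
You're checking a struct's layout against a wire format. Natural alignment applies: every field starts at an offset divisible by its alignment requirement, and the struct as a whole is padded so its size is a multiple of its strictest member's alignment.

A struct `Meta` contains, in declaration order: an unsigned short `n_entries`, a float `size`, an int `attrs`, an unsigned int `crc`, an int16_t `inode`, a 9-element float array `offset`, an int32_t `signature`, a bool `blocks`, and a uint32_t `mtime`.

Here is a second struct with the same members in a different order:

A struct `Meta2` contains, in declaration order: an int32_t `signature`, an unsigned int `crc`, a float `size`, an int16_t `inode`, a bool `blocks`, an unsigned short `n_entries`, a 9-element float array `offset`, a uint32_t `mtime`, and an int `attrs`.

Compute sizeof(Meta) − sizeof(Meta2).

@0: n_entries [2B, align 2] → 2
+2 pad (align 4)
@4: size [4B, align 4] → 8
@8: attrs [4B, align 4] → 12
@12: crc [4B, align 4] → 16
@16: inode [2B, align 2] → 18
+2 pad (align 4)
@20: offset [36B, align 4] → 56
@56: signature [4B, align 4] → 60
@60: blocks [1B, align 1] → 61
+3 pad (align 4)
@64: mtime [4B, align 4] → 68
size 68, align 4
— Meta2 —
@0: signature [4B, align 4] → 4
@4: crc [4B, align 4] → 8
@8: size [4B, align 4] → 12
@12: inode [2B, align 2] → 14
@14: blocks [1B, align 1] → 15
+1 pad (align 2)
@16: n_entries [2B, align 2] → 18
+2 pad (align 4)
@20: offset [36B, align 4] → 56
@56: mtime [4B, align 4] → 60
@60: attrs [4B, align 4] → 64
size 64, align 4
68 − 64 = 4

4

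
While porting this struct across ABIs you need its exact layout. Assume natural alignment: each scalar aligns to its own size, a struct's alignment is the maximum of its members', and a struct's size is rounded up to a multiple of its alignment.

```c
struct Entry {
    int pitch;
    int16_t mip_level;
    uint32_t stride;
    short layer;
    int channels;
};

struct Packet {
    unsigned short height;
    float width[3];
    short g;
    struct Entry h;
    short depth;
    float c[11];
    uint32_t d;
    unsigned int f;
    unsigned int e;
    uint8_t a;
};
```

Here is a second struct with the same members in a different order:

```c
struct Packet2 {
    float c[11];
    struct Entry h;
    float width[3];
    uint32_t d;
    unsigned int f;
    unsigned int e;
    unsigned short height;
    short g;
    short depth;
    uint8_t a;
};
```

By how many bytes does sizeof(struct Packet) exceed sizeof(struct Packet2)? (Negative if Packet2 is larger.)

Entry: 0..4  pitch  (4B, 4-aligned); 4..6  mip_level  (2B, 2-aligned); 6..8  -- padding (2B); 8..12  stride  (4B, 4-aligned); 12..14  layer  (2B, 2-aligned); 14..16  -- padding (2B); 16..20  channels  (4B, 4-aligned); sizeof = 20, alignof = 4
0..2  height  (2B, 2-aligned)
2..4  -- padding (2B)
4..16  width  (12B, 4-aligned)
16..18  g  (2B, 2-aligned)
18..20  -- padding (2B)
20..40  h  (20B, 4-aligned)
40..42  depth  (2B, 2-aligned)
42..44  -- padding (2B)
44..88  c  (44B, 4-aligned)
88..92  d  (4B, 4-aligned)
92..96  f  (4B, 4-aligned)
96..100  e  (4B, 4-aligned)
100..101  a  (1B, 1-aligned)
101..104  -- tail padding (3B)
sizeof = 104, alignof = 4
— Packet2 —
0..44  c  (44B, 4-aligned)
44..64  h  (20B, 4-aligned)
64..76  width  (12B, 4-aligned)
76..80  d  (4B, 4-aligned)
80..84  f  (4B, 4-aligned)
84..88  e  (4B, 4-aligned)
88..90  height  (2B, 2-aligned)
90..92  g  (2B, 2-aligned)
92..94  depth  (2B, 2-aligned)
94..95  a  (1B, 1-aligned)
95..96  -- tail padding (1B)
sizeof = 96, alignof = 4
104 − 96 = 8

8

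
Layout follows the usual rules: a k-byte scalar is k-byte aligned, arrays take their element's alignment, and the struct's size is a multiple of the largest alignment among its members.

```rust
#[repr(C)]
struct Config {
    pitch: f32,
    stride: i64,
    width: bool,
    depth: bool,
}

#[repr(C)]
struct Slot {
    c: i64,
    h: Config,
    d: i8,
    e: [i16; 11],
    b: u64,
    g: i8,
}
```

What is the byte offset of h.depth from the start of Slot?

25

Config: 0..4  pitch  (4B, 4-aligned); 4..8  -- padding (4B); 8..16  stride  (8B, 8-aligned); 16..17  width  (1B, 1-aligned); 17..18  depth  (1B, 1-aligned); 18..24  -- tail padding (6B); sizeof = 24, alignof = 8
0..8  c  (8B, 8-aligned)
8..32  h  (24B, 8-aligned)
within Config: depth at 17
8 + 17 = 25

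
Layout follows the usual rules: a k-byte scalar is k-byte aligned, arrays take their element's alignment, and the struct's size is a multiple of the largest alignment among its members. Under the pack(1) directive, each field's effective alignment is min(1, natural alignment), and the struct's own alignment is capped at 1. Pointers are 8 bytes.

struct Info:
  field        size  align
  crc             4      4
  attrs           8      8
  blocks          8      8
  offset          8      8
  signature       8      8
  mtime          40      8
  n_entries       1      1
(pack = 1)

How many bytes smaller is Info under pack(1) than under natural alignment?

natural layout:
  @0: crc [4B, align 4] → 4
  +4 pad (align 8)
  @8: attrs [8B, align 8] → 16
  @16: blocks [8B, align 8] → 24
  @24: offset [8B, align 8] → 32
  @32: signature [8B, align 8] → 40
  @40: mtime [40B, align 8] → 80
  @80: n_entries [1B, align 1] → 81
  +7 tail pad (align 8)
  size 88, align 8
packed(1) layout:
  @0: crc [4B, align 1] → 4
  @4: attrs [8B, align 1] → 12
  @12: blocks [8B, align 1] → 20
  @20: offset [8B, align 1] → 28
  @28: signature [8B, align 1] → 36
  @36: mtime [40B, align 1] → 76
  @76: n_entries [1B, align 1] → 77
  size 77, align 1
88 − 77 = 11

11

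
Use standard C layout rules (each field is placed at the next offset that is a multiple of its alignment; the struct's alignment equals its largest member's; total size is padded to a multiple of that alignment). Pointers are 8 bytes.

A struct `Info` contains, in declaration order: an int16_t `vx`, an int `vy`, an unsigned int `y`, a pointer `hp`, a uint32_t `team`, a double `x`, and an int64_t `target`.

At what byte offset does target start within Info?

40

vx at 0 (size 2, align 2) → ends 2
pad 2 to align 4 for vy
vy at 4 (size 4, align 4) → ends 8
y at 8 (size 4, align 4) → ends 12
pad 4 to align 8 for hp
hp at 16 (size 8, align 8) → ends 24
team at 24 (size 4, align 4) → ends 28
pad 4 to align 8 for x
x at 32 (size 8, align 8) → ends 40
target at 40 (size 8, align 8) → ends 48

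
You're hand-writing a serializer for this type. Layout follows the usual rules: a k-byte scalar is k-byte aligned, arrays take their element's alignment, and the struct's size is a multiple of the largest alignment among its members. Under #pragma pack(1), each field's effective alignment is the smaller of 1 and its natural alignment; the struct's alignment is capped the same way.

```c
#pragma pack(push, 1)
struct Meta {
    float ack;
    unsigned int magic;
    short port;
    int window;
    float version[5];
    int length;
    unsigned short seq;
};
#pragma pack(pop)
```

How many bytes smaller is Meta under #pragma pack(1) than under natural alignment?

natural layout:
  @0: ack [4B, align 4] → 4
  @4: magic [4B, align 4] → 8
  @8: port [2B, align 2] → 10
  +2 pad (align 4)
  @12: window [4B, align 4] → 16
  @16: version [20B, align 4] → 36
  @36: length [4B, align 4] → 40
  @40: seq [2B, align 2] → 42
  +2 tail pad (align 4)
  size 44, align 4
packed(1) layout:
  @0: ack [4B, align 1] → 4
  @4: magic [4B, align 1] → 8
  @8: port [2B, align 1] → 10
  @10: window [4B, align 1] → 14
  @14: version [20B, align 1] → 34
  @34: length [4B, align 1] → 38
  @38: seq [2B, align 1] → 40
  size 40, align 1
44 − 40 = 4

4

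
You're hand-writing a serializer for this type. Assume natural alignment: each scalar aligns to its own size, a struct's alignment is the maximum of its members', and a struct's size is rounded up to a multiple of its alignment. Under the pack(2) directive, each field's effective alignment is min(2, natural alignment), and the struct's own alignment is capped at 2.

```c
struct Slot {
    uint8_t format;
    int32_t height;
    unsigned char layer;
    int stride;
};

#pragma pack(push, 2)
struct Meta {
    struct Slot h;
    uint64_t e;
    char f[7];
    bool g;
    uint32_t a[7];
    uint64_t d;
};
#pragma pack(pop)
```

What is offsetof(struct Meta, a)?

32

Slot: @0: format [1B, align 1] → 1; +3 pad (align 4); @4: height [4B, align 4] → 8; @8: layer [1B, align 1] → 9; +3 pad (align 4); @12: stride [4B, align 4] → 16; size 16, align 4
@0: h [16B, align 2] → 16
@16: e [8B, align 2] → 24
@24: f [7B, align 1] → 31
@31: g [1B, align 1] → 32
@32: a [28B, align 2] → 60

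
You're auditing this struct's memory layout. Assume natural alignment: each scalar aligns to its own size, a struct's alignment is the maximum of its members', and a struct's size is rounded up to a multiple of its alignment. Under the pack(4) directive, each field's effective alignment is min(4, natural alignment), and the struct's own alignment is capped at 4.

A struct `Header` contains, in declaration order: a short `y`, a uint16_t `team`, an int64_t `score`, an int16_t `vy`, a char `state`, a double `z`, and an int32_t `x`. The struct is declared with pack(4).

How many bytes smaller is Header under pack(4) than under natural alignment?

12

natural layout:
  @0: y [2B, align 2] → 2
  @2: team [2B, align 2] → 4
  +4 pad (align 8)
  @8: score [8B, align 8] → 16
  @16: vy [2B, align 2] → 18
  @18: state [1B, align 1] → 19
  +5 pad (align 8)
  @24: z [8B, align 8] → 32
  @32: x [4B, align 4] → 36
  +4 tail pad (align 8)
  size 40, align 8
packed(4) layout:
  @0: y [2B, align 2] → 2
  @2: team [2B, align 2] → 4
  @4: score [8B, align 4] → 12
  @12: vy [2B, align 2] → 14
  @14: state [1B, align 1] → 15
  +1 pad (align 4)
  @16: z [8B, align 4] → 24
  @24: x [4B, align 4] → 28
  size 28, align 4
40 − 28 = 12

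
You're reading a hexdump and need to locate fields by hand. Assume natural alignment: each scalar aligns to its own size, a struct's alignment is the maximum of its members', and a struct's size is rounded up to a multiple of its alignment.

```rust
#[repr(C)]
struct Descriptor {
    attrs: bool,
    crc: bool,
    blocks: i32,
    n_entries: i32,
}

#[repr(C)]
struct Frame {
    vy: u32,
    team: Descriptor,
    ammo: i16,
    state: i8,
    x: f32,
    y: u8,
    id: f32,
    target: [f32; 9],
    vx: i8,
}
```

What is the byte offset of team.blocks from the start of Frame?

Descriptor: @0: attrs [1B, align 1] → 1; @1: crc [1B, align 1] → 2; +2 pad (align 4); @4: blocks [4B, align 4] → 8; @8: n_entries [4B, align 4] → 12; size 12, align 4
@0: vy [4B, align 4] → 4
@4: team [12B, align 4] → 16
within Descriptor: blocks at 4
4 + 4 = 8

8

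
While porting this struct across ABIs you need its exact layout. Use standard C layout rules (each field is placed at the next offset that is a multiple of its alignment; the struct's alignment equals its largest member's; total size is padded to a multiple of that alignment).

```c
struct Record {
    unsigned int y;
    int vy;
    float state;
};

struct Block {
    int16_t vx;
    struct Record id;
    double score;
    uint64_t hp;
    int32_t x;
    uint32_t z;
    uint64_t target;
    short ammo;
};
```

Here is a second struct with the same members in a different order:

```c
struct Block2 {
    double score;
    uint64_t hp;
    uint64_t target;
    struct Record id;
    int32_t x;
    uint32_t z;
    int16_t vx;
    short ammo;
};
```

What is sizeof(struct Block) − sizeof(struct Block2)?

8

Record: y at 0 (size 4, align 4) → ends 4; vy at 4 (size 4, align 4) → ends 8; state at 8 (size 4, align 4) → ends 12; total 12 bytes, alignment 4
vx at 0 (size 2, align 2) → ends 2
pad 2 to align 4 for id
id at 4 (size 12, align 4) → ends 16
score at 16 (size 8, align 8) → ends 24
hp at 24 (size 8, align 8) → ends 32
x at 32 (size 4, align 4) → ends 36
z at 36 (size 4, align 4) → ends 40
target at 40 (size 8, align 8) → ends 48
ammo at 48 (size 2, align 2) → ends 50
tail pad 6 to reach multiple of 8
total 56 bytes, alignment 8
— Block2 —
score at 0 (size 8, align 8) → ends 8
hp at 8 (size 8, align 8) → ends 16
target at 16 (size 8, align 8) → ends 24
id at 24 (size 12, align 4) → ends 36
x at 36 (size 4, align 4) → ends 40
z at 40 (size 4, align 4) → ends 44
vx at 44 (size 2, align 2) → ends 46
ammo at 46 (size 2, align 2) → ends 48
total 48 bytes, alignment 8
56 − 48 = 8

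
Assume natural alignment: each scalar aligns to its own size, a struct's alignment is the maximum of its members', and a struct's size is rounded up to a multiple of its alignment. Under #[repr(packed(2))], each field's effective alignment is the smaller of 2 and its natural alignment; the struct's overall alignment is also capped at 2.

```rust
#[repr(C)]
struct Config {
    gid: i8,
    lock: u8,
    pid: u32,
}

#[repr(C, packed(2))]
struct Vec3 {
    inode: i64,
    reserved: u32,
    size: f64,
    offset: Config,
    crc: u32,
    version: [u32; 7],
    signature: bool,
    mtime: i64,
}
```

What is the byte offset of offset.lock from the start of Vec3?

Config: 0..1  gid  (1B, 1-aligned); 1..2  lock  (1B, 1-aligned); 2..4  -- padding (2B); 4..8  pid  (4B, 4-aligned); sizeof = 8, alignof = 4
0..8  inode  (8B, 2-aligned)
8..12  reserved  (4B, 2-aligned)
12..20  size  (8B, 2-aligned)
20..28  offset  (8B, 2-aligned)
within Config: lock at 1
20 + 1 = 21

21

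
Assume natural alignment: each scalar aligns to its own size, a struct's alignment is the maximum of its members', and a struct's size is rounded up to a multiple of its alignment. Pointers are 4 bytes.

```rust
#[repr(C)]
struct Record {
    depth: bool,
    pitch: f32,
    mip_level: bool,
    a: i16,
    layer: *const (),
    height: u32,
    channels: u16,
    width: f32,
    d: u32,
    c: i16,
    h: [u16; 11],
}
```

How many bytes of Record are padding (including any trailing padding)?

6

0..1  depth  (1B, 1-aligned)
1..4  -- padding (3B)
4..8  pitch  (4B, 4-aligned)
8..9  mip_level  (1B, 1-aligned)
9..10  -- padding (1B)
10..12  a  (2B, 2-aligned)
12..16  layer  (4B, 4-aligned)
16..20  height  (4B, 4-aligned)
20..22  channels  (2B, 2-aligned)
22..24  -- padding (2B)
24..28  width  (4B, 4-aligned)
28..32  d  (4B, 4-aligned)
32..34  c  (2B, 2-aligned)
34..56  h  (22B, 2-aligned)
sizeof = 56, alignof = 4
data bytes 50, size 56 → padding 6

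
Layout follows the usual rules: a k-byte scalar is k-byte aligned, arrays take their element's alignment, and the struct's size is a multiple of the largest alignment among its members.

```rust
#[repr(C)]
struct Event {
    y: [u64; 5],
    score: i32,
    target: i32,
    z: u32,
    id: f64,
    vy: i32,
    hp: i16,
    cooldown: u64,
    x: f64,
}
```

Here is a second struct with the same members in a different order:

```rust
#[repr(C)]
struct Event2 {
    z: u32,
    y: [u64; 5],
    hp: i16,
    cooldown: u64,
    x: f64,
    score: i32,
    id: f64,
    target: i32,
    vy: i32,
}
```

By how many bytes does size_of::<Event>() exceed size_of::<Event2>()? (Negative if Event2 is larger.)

-8

0..40  y  (40B, 8-aligned)
40..44  score  (4B, 4-aligned)
44..48  target  (4B, 4-aligned)
48..52  z  (4B, 4-aligned)
52..56  -- padding (4B)
56..64  id  (8B, 8-aligned)
64..68  vy  (4B, 4-aligned)
68..70  hp  (2B, 2-aligned)
70..72  -- padding (2B)
72..80  cooldown  (8B, 8-aligned)
80..88  x  (8B, 8-aligned)
sizeof = 88, alignof = 8
— Event2 —
0..4  z  (4B, 4-aligned)
4..8  -- padding (4B)
8..48  y  (40B, 8-aligned)
48..50  hp  (2B, 2-aligned)
50..56  -- padding (6B)
56..64  cooldown  (8B, 8-aligned)
64..72  x  (8B, 8-aligned)
72..76  score  (4B, 4-aligned)
76..80  -- padding (4B)
80..88  id  (8B, 8-aligned)
88..92  target  (4B, 4-aligned)
92..96  vy  (4B, 4-aligned)
sizeof = 96, alignof = 8
88 − 96 = -8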